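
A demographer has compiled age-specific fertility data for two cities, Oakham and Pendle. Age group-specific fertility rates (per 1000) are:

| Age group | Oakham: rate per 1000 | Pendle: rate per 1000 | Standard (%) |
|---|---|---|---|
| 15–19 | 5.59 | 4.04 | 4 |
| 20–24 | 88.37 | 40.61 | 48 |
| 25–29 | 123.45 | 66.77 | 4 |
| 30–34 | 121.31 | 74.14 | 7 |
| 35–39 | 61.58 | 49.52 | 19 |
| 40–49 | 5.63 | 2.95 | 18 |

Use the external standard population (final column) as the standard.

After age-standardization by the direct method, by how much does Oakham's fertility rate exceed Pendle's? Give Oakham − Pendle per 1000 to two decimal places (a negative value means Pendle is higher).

Standard weights: 0.04, 0.48, 0.04, 0.07, 0.19, 0.18.
Oakham: 0.0400×5.59 + 0.4800×88.37 + 0.0400×123.45 + 0.0700×121.31 + 0.1900×61.58 + 0.1800×5.63 = 68.7845 per 1000.
Pendle: 0.0400×4.04 + 0.4800×40.61 + 0.0400×66.77 + 0.0700×74.14 + 0.1900×49.52 + 0.1800×2.95 = 37.4548 per 1000.
Difference = 68.7845 − 37.4548 = 31.3297.

31.33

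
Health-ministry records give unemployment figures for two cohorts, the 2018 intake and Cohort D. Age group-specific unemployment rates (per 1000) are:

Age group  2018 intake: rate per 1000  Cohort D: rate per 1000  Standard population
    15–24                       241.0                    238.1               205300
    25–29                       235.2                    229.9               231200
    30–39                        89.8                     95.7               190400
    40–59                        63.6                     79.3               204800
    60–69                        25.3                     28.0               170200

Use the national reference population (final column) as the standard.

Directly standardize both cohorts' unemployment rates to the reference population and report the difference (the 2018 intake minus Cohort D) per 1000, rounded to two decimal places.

Standard total = 1001900; weights = 0.2049, 0.2308, 0.1900, 0.2044, 0.1699.
The 2018 intake: 0.2049×241.0 + 0.2308×235.2 + 0.1900×89.8 + 0.2044×63.6 + 0.1699×25.3 = 138.0226 per 1000.
Cohort D: 0.2049×238.1 + 0.2308×229.9 + 0.1900×95.7 + 0.2044×79.3 + 0.1699×28.0 = 140.9944 per 1000.
Difference = 138.0226 − 140.9944 = -2.9719.

-2.97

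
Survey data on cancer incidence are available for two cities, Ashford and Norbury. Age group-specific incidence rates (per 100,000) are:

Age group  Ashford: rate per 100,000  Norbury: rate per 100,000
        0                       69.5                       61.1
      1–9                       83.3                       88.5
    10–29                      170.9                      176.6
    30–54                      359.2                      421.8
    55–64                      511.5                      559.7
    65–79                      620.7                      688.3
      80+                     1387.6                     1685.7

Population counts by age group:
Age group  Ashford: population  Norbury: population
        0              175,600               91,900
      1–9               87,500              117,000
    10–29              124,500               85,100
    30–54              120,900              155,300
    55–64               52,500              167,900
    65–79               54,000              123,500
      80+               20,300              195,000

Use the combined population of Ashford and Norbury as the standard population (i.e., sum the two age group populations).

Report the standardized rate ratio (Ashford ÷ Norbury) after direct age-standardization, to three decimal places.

Combined standard total = 1,571,000; weights = 0.1703, 0.1302, 0.1334, 0.1758, 0.1403, 0.1130, 0.1370.
Ashford: 0.1703×69.5 + 0.1302×83.3 + 0.1334×170.9 + 0.1758×359.2 + 0.1403×511.5 + 0.1130×620.7 + 0.1370×1387.6 = 440.6855 per 100,000.
Norbury: 0.1703×61.1 + 0.1302×88.5 + 0.1334×176.6 + 0.1758×421.8 + 0.1403×559.7 + 0.1130×688.3 + 0.1370×1685.7 = 506.9519 per 100,000.
Ratio = 440.6855 ÷ 506.9519 = 0.86928.

0.869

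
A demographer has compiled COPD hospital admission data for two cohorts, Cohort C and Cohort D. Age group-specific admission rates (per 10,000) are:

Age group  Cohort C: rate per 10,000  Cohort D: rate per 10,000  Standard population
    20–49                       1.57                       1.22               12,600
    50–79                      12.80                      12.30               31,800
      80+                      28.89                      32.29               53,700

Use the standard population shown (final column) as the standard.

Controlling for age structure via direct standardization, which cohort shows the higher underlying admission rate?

Cohort D

Standard total = 98,100; weights = 0.1284, 0.3242, 0.5474.
Cohort C: 0.1284×1.57 + 0.3242×12.80 + 0.5474×28.89 = 20.1653 per 10,000.
Cohort D: 0.1284×1.22 + 0.3242×12.30 + 0.5474×32.29 = 21.8194 per 10,000.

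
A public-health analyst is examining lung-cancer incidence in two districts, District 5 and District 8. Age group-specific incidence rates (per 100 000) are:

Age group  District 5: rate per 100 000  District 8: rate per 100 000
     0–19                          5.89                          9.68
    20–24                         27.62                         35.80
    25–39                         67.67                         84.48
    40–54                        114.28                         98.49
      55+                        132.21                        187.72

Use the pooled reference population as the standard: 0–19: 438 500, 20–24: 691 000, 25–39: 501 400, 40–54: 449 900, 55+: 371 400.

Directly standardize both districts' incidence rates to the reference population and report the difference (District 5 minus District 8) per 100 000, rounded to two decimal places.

Standard total = 2 452 200; weights = 0.1788, 0.2818, 0.2045, 0.1835, 0.1515.
District 5: 0.1788×5.89 + 0.2818×27.62 + 0.2045×67.67 + 0.1835×114.28 + 0.1515×132.21 = 63.6634 per 100 000.
District 8: 0.1788×9.68 + 0.2818×35.80 + 0.2045×84.48 + 0.1835×98.49 + 0.1515×187.72 = 75.5936 per 100 000.
Difference = 63.6634 − 75.5936 = -11.9302.

-11.93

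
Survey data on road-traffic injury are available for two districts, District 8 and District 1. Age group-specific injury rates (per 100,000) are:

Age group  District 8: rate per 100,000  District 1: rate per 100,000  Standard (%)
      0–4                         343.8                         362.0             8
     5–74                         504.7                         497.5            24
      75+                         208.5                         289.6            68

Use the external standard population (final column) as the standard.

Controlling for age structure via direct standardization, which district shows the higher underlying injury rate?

District 1

Standard weights: 0.08, 0.24, 0.68.
District 8: 0.0800×343.8 + 0.2400×504.7 + 0.6800×208.5 = 290.4120 per 100,000.
District 1: 0.0800×362.0 + 0.2400×497.5 + 0.6800×289.6 = 345.2880 per 100,000.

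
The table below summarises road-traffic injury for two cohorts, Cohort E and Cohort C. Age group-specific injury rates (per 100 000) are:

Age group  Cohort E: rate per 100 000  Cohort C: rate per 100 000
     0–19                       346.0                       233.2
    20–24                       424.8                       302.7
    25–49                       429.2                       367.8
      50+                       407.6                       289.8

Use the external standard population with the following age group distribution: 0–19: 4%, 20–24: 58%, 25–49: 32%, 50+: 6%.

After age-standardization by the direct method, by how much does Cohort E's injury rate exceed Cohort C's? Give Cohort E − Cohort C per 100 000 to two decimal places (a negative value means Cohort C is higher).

102.05

Standard weights: 0.04, 0.58, 0.32, 0.06.
Cohort E: 0.0400×346.0 + 0.5800×424.8 + 0.3200×429.2 + 0.0600×407.6 = 422.0240 per 100 000.
Cohort C: 0.0400×233.2 + 0.5800×302.7 + 0.3200×367.8 + 0.0600×289.8 = 319.9780 per 100 000.
Difference = 422.0240 − 319.9780 = 102.0460.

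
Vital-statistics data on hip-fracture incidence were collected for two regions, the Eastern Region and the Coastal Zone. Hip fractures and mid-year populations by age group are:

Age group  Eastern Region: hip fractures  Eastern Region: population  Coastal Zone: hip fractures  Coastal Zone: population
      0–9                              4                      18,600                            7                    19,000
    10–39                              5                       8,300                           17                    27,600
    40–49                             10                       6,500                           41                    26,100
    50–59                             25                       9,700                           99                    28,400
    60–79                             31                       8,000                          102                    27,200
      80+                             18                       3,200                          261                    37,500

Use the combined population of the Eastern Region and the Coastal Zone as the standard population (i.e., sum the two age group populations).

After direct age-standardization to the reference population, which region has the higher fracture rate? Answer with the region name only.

Age-specific rates per 100,000 for the Eastern Region: 21.51, 60.24, 153.85, 257.73, 387.50, 562.50.
For the Coastal Zone: 36.84, 61.59, 157.09, 348.59, 375.00, 696.00.
Combined standard total = 220,100; weights = 0.1708, 0.1631, 0.1481, 0.1731, 0.1599, 0.1849.
The Eastern Region: 0.1708×21.51 + 0.1631×60.24 + 0.1481×153.85 + 0.1731×257.73 + 0.1599×387.50 + 0.1849×562.50 = 246.8877 per 100,000.
The Coastal Zone: 0.1708×36.84 + 0.1631×61.59 + 0.1481×157.09 + 0.1731×348.59 + 0.1599×375.00 + 0.1849×696.00 = 288.6238 per 100,000.

Coastal Zone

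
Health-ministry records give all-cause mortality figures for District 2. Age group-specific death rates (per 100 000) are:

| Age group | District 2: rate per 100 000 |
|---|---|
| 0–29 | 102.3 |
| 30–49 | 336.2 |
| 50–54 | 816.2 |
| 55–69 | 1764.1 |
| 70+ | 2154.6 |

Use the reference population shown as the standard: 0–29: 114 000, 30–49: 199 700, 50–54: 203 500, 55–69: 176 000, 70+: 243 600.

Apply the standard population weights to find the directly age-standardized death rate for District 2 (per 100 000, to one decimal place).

Standard total = 936 800; weights = 0.1217, 0.2132, 0.2172, 0.1879, 0.2600.
Standardized rate: 0.1217×102.3 + 0.2132×336.2 + 0.2172×816.2 + 0.1879×1764.1 + 0.2600×2154.6 = 1153.1172 per 100 000.

1153.1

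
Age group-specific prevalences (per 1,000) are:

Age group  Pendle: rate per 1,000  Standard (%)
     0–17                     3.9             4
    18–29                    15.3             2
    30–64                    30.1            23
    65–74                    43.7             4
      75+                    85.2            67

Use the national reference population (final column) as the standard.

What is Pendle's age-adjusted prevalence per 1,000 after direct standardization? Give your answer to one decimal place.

66.2

Standard weights: 0.04, 0.02, 0.23, 0.04, 0.67.
Standardized rate: 0.0400×3.9 + 0.0200×15.3 + 0.2300×30.1 + 0.0400×43.7 + 0.6700×85.2 = 66.2170 per 1,000.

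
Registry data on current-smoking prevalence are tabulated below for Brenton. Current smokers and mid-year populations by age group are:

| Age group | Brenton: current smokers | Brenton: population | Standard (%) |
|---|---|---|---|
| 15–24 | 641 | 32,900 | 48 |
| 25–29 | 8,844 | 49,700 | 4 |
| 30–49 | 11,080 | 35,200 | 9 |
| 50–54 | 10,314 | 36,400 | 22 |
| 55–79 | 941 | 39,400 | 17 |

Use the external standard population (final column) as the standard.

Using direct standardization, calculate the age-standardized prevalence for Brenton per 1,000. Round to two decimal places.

111.20

Age-specific rates per 1,000 for Brenton: 19.483, 177.948, 314.773, 283.352, 23.883.
Standard weights: 0.48, 0.04, 0.09, 0.22, 0.17.
Standardized rate: 0.4800×19.483 + 0.0400×177.948 + 0.0900×314.773 + 0.2200×283.352 + 0.1700×23.883 = 111.1969 per 1,000.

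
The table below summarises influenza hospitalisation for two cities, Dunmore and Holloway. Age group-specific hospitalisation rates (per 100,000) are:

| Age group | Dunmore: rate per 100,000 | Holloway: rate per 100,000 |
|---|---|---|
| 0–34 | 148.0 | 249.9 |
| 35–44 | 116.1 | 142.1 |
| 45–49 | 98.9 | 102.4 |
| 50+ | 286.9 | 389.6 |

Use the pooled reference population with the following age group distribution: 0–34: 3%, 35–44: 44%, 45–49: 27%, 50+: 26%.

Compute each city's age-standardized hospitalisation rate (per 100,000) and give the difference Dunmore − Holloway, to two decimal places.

Standard weights: 0.03, 0.44, 0.27, 0.26.
Dunmore: 0.0300×148.0 + 0.4400×116.1 + 0.2700×98.9 + 0.2600×286.9 = 156.8210 per 100,000.
Holloway: 0.0300×249.9 + 0.4400×142.1 + 0.2700×102.4 + 0.2600×389.6 = 198.9650 per 100,000.
Difference = 156.8210 − 198.9650 = -42.1440.

-42.14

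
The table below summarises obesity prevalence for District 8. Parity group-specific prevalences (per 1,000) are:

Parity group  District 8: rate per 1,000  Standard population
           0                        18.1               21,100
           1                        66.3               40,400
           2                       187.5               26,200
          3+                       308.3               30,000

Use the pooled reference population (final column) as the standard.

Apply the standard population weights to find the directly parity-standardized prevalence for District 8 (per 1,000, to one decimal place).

Standard total = 117,700; weights = 0.1793, 0.3432, 0.2226, 0.2549.
Standardized rate: 0.1793×18.1 + 0.3432×66.3 + 0.2226×187.5 + 0.2549×308.3 = 146.3206 per 1,000.

146.3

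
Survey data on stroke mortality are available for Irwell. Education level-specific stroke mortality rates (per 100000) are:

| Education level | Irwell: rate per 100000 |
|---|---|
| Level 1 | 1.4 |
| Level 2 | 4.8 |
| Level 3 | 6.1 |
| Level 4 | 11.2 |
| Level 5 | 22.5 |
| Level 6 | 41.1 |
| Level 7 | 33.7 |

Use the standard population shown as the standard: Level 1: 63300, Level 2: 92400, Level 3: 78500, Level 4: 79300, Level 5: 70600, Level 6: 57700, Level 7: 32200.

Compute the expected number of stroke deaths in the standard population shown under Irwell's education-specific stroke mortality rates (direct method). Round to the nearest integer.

69

Expected stroke deaths = Σ (standard pop × education-specific rate ÷ 100000)
= 63300×1.4/100000 + 92400×4.8/100000 + 78500×6.1/100000 + 79300×11.2/100000 + 70600×22.5/100000 + 57700×41.1/100000 + 32200×33.7/100000
= 0.89 + 4.44 + 4.79 + 8.88 + 15.88 + 23.71 + 10.85 = 69.44.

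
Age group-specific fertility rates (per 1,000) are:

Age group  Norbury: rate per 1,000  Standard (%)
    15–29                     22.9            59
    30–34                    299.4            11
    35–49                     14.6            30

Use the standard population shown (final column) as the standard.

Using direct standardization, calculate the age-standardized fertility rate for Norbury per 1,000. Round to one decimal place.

Standard weights: 0.59, 0.11, 0.30.
Standardized rate: 0.5900×22.9 + 0.1100×299.4 + 0.3000×14.6 = 50.8250 per 1,000.

50.8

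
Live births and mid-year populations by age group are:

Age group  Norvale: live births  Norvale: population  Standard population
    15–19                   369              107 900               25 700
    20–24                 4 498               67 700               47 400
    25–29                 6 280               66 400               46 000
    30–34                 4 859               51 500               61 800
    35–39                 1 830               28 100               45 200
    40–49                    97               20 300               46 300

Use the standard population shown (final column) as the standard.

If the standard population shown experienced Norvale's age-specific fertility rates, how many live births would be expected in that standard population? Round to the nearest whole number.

Age-specific rates per 1 000 for Norvale: 3.420, 66.440, 94.578, 94.350, 65.125, 4.778.
Expected live births = Σ (standard pop × age-specific rate ÷ 1 000)
= 25 700×3.420/1 000 + 47 400×66.440/1 000 + 46 000×94.578/1 000 + 61 800×94.350/1 000 + 45 200×65.125/1 000 + 46 300×4.778/1 000
= 87.89 + 3149.26 + 4350.60 + 5830.80 + 2943.63 + 221.24 = 16583.42.

16583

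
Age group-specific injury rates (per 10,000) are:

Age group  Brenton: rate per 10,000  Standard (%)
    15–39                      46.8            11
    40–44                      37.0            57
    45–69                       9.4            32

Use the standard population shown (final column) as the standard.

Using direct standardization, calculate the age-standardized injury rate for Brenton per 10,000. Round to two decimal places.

29.25

Standard weights: 0.11, 0.57, 0.32.
Standardized rate: 0.1100×46.8 + 0.5700×37.0 + 0.3200×9.4 = 29.2460 per 10,000.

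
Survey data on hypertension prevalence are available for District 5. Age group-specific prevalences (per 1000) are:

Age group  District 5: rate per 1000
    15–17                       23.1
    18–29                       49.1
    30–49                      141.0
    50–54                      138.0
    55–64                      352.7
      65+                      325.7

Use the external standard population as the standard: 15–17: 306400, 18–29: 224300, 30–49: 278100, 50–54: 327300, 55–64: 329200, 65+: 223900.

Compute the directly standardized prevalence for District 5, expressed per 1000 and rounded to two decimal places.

Standard total = 1689200; weights = 0.1814, 0.1328, 0.1646, 0.1938, 0.1949, 0.1325.
Standardized rate: 0.1814×23.1 + 0.1328×49.1 + 0.1646×141.0 + 0.1938×138.0 + 0.1949×352.7 + 0.1325×325.7 = 172.5690 per 1000.

172.57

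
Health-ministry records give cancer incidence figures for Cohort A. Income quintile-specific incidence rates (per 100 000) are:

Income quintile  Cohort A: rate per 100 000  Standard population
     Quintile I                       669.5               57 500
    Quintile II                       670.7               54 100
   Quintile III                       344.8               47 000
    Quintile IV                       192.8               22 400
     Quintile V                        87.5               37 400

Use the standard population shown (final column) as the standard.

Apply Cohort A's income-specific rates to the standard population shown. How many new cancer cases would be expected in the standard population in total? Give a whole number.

986

Expected new cancer cases = Σ (standard pop × income-specific rate ÷ 100 000)
= 57 500×669.5/100 000 + 54 100×670.7/100 000 + 47 000×344.8/100 000 + 22 400×192.8/100 000 + 37 400×87.5/100 000
= 384.96 + 362.85 + 162.06 + 43.19 + 32.73 = 985.78.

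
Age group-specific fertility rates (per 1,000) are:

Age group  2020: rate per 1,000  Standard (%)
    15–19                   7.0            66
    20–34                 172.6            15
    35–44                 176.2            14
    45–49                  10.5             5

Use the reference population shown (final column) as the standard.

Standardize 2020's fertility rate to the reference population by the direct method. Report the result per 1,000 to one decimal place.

Standard weights: 0.66, 0.15, 0.14, 0.05.
Standardized rate: 0.6600×7.0 + 0.1500×172.6 + 0.1400×176.2 + 0.0500×10.5 = 55.7030 per 1,000.

55.7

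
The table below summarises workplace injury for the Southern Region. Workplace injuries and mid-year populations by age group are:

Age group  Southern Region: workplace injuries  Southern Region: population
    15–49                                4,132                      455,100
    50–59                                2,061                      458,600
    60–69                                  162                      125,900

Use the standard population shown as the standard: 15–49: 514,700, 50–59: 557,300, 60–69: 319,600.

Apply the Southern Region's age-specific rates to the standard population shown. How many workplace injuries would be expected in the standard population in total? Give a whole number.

7589

Age-specific rates per 10,000 for the Southern Region: 90.79, 44.94, 12.87.
Expected workplace injuries = Σ (standard pop × age-specific rate ÷ 10,000)
= 514,700×90.79/10,000 + 557,300×44.94/10,000 + 319,600×12.87/10,000
= 4673.13 + 2504.57 + 411.24 = 7588.94.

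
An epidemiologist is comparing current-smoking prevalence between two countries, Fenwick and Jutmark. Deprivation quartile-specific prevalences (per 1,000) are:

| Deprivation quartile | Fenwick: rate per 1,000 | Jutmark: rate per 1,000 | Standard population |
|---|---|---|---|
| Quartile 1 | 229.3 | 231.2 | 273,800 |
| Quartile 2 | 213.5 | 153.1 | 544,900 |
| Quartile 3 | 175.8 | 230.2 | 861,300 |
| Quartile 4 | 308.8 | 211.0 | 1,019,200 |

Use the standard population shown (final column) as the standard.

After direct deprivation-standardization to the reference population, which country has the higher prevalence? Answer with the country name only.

Fenwick

Standard total = 2,699,200; weights = 0.1014, 0.2019, 0.3191, 0.3776.
Fenwick: 0.1014×229.3 + 0.2019×213.5 + 0.3191×175.8 + 0.3776×308.8 = 239.0575 per 1,000.
Jutmark: 0.1014×231.2 + 0.2019×153.1 + 0.3191×230.2 + 0.3776×211.0 = 207.4871 per 1,000.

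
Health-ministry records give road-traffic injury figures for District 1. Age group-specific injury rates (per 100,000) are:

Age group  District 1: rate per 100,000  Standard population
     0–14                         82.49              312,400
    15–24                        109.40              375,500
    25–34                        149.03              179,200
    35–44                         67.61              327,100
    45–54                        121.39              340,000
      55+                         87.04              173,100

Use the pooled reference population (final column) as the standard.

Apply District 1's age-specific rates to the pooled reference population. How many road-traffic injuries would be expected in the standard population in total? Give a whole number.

1720

Expected road-traffic injuries = Σ (standard pop × age-specific rate ÷ 100,000)
= 312,400×82.49/100,000 + 375,500×109.40/100,000 + 179,200×149.03/100,000 + 327,100×67.61/100,000 + 340,000×121.39/100,000 + 173,100×87.04/100,000
= 257.70 + 410.80 + 267.06 + 221.15 + 412.73 + 150.67 = 1720.10.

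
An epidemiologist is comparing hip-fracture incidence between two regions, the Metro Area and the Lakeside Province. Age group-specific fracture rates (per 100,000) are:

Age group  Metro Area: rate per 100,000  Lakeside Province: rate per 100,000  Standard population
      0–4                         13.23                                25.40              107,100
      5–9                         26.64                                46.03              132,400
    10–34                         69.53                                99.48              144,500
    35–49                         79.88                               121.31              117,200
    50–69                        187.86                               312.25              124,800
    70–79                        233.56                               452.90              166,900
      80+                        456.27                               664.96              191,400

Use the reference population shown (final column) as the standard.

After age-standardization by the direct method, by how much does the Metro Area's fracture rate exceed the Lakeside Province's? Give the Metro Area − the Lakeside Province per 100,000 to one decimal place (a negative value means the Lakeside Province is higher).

Standard total = 984,300; weights = 0.1088, 0.1345, 0.1468, 0.1191, 0.1268, 0.1696, 0.1945.
The Metro Area: 0.1088×13.23 + 0.1345×26.64 + 0.1468×69.53 + 0.1191×79.88 + 0.1268×187.86 + 0.1696×233.56 + 0.1945×456.27 = 176.8864 per 100,000.
The Lakeside Province: 0.1088×25.40 + 0.1345×46.03 + 0.1468×99.48 + 0.1191×121.31 + 0.1268×312.25 + 0.1696×452.90 + 0.1945×664.96 = 283.6922 per 100,000.
Difference = 176.8864 − 283.6922 = -106.8058.

-106.8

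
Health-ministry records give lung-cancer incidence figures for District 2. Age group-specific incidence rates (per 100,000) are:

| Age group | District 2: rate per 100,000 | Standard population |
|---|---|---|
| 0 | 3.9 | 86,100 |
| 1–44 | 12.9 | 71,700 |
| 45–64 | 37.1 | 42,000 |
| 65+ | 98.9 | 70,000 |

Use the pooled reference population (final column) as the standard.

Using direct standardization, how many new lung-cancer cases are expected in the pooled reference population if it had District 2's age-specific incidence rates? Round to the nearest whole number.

97

Expected new lung-cancer cases = Σ (standard pop × age-specific rate ÷ 100,000)
= 86,100×3.9/100,000 + 71,700×12.9/100,000 + 42,000×37.1/100,000 + 70,000×98.9/100,000
= 3.36 + 9.25 + 15.58 + 69.23 = 97.42.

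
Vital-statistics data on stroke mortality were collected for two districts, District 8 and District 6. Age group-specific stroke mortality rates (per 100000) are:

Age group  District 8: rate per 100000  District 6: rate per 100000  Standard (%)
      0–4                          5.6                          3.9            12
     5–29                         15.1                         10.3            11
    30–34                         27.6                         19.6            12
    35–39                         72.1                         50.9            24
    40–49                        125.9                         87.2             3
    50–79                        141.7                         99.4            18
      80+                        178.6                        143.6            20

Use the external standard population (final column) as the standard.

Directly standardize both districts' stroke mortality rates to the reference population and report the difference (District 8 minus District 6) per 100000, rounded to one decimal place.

22.6

Standard weights: 0.12, 0.11, 0.12, 0.24, 0.03, 0.18, 0.20.
District 8: 0.1200×5.6 + 0.1100×15.1 + 0.1200×27.6 + 0.2400×72.1 + 0.0300×125.9 + 0.1800×141.7 + 0.2000×178.6 = 87.9520 per 100000.
District 6: 0.1200×3.9 + 0.1100×10.3 + 0.1200×19.6 + 0.2400×50.9 + 0.0300×87.2 + 0.1800×99.4 + 0.2000×143.6 = 65.3970 per 100000.
Difference = 87.9520 − 65.3970 = 22.5550.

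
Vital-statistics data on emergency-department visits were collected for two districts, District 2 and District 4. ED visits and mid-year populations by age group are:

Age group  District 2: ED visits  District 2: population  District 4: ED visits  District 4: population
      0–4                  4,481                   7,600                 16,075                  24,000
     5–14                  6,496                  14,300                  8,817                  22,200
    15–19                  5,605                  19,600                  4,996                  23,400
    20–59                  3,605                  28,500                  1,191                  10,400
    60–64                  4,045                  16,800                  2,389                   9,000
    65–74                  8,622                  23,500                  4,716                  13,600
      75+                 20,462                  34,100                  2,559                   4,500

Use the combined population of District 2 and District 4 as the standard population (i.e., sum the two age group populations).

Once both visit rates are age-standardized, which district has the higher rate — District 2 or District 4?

Age-specific rates per 1,000 for District 2: 589.605, 454.266, 285.969, 126.491, 240.774, 366.894, 600.059.
For District 4: 669.792, 397.162, 213.504, 114.519, 265.444, 346.765, 568.667.
Combined standard total = 251,500; weights = 0.1256, 0.1451, 0.1710, 0.1547, 0.1026, 0.1475, 0.1535.
District 2: 0.1256×589.605 + 0.1451×454.266 + 0.1710×285.969 + 0.1547×126.491 + 0.1026×240.774 + 0.1475×366.894 + 0.1535×600.059 = 379.3853 per 1,000.
District 4: 0.1256×669.792 + 0.1451×397.162 + 0.1710×213.504 + 0.1547×114.519 + 0.1026×265.444 + 0.1475×346.765 + 0.1535×568.667 = 361.6751 per 1,000.
The crude rates (369.22 vs 380.42) would put District 4 higher, but that reflects its age composition; once standardized to a common age structure, District 2 has the higher underlying rate.

District 2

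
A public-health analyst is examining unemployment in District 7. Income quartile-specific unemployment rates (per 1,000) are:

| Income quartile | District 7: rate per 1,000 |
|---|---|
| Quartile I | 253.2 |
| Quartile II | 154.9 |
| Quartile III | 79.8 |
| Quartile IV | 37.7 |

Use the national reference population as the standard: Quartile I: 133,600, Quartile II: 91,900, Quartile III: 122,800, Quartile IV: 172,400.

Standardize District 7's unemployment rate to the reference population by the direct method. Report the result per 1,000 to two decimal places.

Standard total = 520,700; weights = 0.2566, 0.1765, 0.2358, 0.3311.
Standardized rate: 0.2566×253.2 + 0.1765×154.9 + 0.2358×79.8 + 0.3311×37.7 = 123.6062 per 1,000.

123.61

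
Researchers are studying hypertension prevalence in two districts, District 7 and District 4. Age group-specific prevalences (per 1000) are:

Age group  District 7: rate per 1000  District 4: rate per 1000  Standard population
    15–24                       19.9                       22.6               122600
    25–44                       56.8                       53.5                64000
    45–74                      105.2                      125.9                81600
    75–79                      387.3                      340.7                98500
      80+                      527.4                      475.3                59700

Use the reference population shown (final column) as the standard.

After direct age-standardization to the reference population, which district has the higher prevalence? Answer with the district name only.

Standard total = 426400; weights = 0.2875, 0.1501, 0.1914, 0.2310, 0.1400.
District 7: 0.2875×19.9 + 0.1501×56.8 + 0.1914×105.2 + 0.2310×387.3 + 0.1400×527.4 = 197.6878 per 1000.
District 4: 0.2875×22.6 + 0.1501×53.5 + 0.1914×125.9 + 0.2310×340.7 + 0.1400×475.3 = 183.8709 per 1000.

District 7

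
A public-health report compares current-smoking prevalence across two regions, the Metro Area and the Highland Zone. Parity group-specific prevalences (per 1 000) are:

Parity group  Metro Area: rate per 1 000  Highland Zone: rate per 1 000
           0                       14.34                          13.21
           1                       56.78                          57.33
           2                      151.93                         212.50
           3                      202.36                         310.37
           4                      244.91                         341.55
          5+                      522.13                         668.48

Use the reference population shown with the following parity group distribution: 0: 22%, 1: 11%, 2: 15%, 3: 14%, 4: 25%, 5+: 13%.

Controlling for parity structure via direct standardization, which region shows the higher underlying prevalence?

Highland Zone

Standard weights: 0.22, 0.11, 0.15, 0.14, 0.25, 0.13.
The Metro Area: 0.2200×14.34 + 0.1100×56.78 + 0.1500×151.93 + 0.1400×202.36 + 0.2500×244.91 + 0.1300×522.13 = 189.6249 per 1 000.
The Highland Zone: 0.2200×13.21 + 0.1100×57.33 + 0.1500×212.50 + 0.1400×310.37 + 0.2500×341.55 + 0.1300×668.48 = 256.8292 per 1 000.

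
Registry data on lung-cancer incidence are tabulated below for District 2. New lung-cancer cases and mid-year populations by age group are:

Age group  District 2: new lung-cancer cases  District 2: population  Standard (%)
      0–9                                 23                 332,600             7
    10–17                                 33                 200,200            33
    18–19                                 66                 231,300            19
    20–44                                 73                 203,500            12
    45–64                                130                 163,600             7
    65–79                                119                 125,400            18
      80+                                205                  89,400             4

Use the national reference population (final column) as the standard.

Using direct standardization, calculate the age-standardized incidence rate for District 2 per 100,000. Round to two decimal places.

47.47

Age-specific rates per 100,000 for District 2: 6.92, 16.48, 28.53, 35.87, 79.46, 94.90, 229.31.
Standard weights: 0.07, 0.33, 0.19, 0.12, 0.07, 0.18, 0.04.
Standardized rate: 0.0700×6.92 + 0.3300×16.48 + 0.1900×28.53 + 0.1200×35.87 + 0.0700×79.46 + 0.1800×94.90 + 0.0400×229.31 = 47.4658 per 100,000.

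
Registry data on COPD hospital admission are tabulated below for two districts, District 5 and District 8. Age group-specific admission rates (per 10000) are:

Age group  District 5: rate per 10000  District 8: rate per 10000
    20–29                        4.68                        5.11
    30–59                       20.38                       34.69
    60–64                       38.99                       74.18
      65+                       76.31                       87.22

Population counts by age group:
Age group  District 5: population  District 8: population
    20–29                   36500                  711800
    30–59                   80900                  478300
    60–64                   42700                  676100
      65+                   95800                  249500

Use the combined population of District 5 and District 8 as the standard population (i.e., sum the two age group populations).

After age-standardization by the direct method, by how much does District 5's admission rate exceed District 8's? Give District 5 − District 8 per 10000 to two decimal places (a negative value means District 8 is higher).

Combined standard total = 2371600; weights = 0.3155, 0.2358, 0.3031, 0.1456.
District 5: 0.3155×4.68 + 0.2358×20.38 + 0.3031×38.99 + 0.1456×76.31 = 29.2100 per 10000.
District 8: 0.3155×5.11 + 0.2358×34.69 + 0.3031×74.18 + 0.1456×87.22 = 44.9739 per 10000.
Difference = 29.2100 − 44.9739 = -15.7639.

-15.76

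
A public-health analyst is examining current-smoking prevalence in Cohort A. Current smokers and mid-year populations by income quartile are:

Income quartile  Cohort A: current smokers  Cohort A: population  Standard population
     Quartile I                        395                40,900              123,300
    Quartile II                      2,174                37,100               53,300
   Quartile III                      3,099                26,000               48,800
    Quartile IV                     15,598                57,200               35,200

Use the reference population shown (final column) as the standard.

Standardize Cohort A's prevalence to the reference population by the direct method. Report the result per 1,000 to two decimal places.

Income-specific rates per 1,000 for Cohort A: 9.658, 58.598, 119.192, 272.692.
Standard total = 260,600; weights = 0.4731, 0.2045, 0.1873, 0.1351.
Standardized rate: 0.4731×9.658 + 0.2045×58.598 + 0.1873×119.192 + 0.1351×272.692 = 75.7078 per 1,000.

75.71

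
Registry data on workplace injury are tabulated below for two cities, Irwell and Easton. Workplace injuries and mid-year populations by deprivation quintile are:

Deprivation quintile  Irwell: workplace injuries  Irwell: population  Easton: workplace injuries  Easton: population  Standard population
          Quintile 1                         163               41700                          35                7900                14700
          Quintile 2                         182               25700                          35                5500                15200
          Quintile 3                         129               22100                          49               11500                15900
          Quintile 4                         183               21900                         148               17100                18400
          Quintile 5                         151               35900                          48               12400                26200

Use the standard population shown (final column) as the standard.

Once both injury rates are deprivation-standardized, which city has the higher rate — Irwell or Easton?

Irwell

Deprivation-specific rates per 10000 for Irwell: 39.09, 70.82, 58.37, 83.56, 42.06.
For Easton: 44.30, 63.64, 42.61, 86.55, 38.71.
Standard total = 90400; weights = 0.1626, 0.1681, 0.1759, 0.2035, 0.2898.
Irwell: 0.1626×39.09 + 0.1681×70.82 + 0.1759×58.37 + 0.2035×83.56 + 0.2898×42.06 = 57.7286 per 10000.
Easton: 0.1626×44.30 + 0.1681×63.64 + 0.1759×42.61 + 0.2035×86.55 + 0.2898×38.71 = 54.2337 per 10000.
The crude rates (54.85 vs 57.90) would put Easton higher, but that reflects its deprivation composition; once standardized to a common deprivation structure, Irwell has the higher underlying rate.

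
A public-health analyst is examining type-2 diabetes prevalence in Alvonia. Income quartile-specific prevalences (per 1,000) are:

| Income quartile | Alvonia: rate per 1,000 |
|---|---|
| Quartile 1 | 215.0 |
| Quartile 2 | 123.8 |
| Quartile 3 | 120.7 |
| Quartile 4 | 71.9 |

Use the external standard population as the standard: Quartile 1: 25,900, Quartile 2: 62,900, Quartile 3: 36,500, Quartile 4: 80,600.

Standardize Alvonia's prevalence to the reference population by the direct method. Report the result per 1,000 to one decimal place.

Standard total = 205,900; weights = 0.1258, 0.3055, 0.1773, 0.3915.
Standardized rate: 0.1258×215.0 + 0.3055×123.8 + 0.1773×120.7 + 0.3915×71.9 = 114.4061 per 1,000.

114.4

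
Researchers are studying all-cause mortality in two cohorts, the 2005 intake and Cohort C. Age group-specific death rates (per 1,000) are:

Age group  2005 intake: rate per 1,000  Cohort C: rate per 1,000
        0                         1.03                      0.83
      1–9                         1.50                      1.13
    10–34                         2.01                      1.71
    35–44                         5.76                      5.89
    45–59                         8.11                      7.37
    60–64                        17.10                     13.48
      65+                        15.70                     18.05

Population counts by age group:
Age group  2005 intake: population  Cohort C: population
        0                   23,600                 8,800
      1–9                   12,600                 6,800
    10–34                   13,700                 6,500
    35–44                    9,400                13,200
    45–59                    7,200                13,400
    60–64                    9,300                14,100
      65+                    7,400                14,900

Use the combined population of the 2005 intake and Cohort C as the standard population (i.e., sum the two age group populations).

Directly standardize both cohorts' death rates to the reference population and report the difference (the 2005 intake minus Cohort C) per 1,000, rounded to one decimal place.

Combined standard total = 160,900; weights = 0.2014, 0.1206, 0.1255, 0.1405, 0.1280, 0.1454, 0.1386.
The 2005 intake: 0.2014×1.03 + 0.1206×1.50 + 0.1255×2.01 + 0.1405×5.76 + 0.1280×8.11 + 0.1454×17.10 + 0.1386×15.70 = 7.1508 per 1,000.
Cohort C: 0.2014×0.83 + 0.1206×1.13 + 0.1255×1.71 + 0.1405×5.89 + 0.1280×7.37 + 0.1454×13.48 + 0.1386×18.05 = 6.7510 per 1,000.
Difference = 7.1508 − 6.7510 = 0.3998.

0.4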